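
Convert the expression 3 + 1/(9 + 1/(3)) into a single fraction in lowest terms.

87/28

Build up convergents one term at a time:
a_0 = 3: 3/1
a_1 = 9: 28/9
a_2 = 3: 87/28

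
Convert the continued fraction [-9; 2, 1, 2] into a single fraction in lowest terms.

Start with 2.
1 + 1/(2/1) = 1 + 1/2 = 3/2
2 + 1/(3/2) = 2 + 2/3 = 8/3
-9 + 1/(8/3) = -9 + 3/8 = -69/8

-69/8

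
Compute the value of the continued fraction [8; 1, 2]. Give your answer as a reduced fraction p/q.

a_0 = 8: 8/1
a_1 = 1: 9/1
a_2 = 2: 26/3

26/3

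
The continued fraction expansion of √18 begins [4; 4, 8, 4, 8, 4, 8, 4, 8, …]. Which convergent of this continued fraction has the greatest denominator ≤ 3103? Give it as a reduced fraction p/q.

a_0 = 4: 4/1  (≤ bound)
a_1 = 4: 17/4  (≤ bound)
a_2 = 8: 140/33  (≤ bound)
a_3 = 4: 577/136  (≤ bound)
a_4 = 8: 4756/1121  (≤ bound)
a_5 = 4: 19601/4620  (> 3103, stop)

4756/1121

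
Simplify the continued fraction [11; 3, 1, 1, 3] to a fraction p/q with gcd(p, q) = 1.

282/25

Use the convergent recurrence hₖ = aₖ·hₖ₋₁ + hₖ₋₂ (and likewise for the denominators kₖ):
a_0 = 11: 11/1
a_1 = 3: 34/3
a_2 = 1: 45/4
a_3 = 1: 79/7
a_4 = 3: 282/25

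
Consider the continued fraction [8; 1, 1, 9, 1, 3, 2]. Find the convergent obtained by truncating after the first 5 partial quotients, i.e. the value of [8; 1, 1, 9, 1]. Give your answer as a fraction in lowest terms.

179/21

Start with 1.
9 + 1/(1/1) = 9 + 1/1 = 10/1
1 + 1/(10/1) = 1 + 1/10 = 11/10
1 + 1/(11/10) = 1 + 10/11 = 21/11
8 + 1/(21/11) = 8 + 11/21 = 179/21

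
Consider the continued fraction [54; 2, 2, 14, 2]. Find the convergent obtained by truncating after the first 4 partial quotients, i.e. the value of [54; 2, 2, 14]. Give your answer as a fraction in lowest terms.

3917/72

Build up convergents one term at a time:
a_0 = 54: 54/1
a_1 = 2: 109/2
a_2 = 2: 272/5
a_3 = 14: 3917/72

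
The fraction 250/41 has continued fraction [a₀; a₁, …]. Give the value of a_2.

4

Run the Euclidean algorithm, recording each quotient:
⌊250/41⌋ = 6, remainder 4
⌊41/4⌋ = 10, remainder 1
⌊4/1⌋ = 4, remainder 0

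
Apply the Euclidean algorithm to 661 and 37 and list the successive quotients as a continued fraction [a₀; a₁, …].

[17; 1, 6, 2, 2]

661 = 17·37 + 32, so a_0 = 17
37 = 1·32 + 5, so a_1 = 1
32 = 6·5 + 2, so a_2 = 6
5 = 2·2 + 1, so a_3 = 2
2 = 2·1 + 0, so a_4 = 2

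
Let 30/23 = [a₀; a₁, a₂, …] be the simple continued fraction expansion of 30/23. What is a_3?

2

⌊30/23⌋ = 1, remainder 7
⌊23/7⌋ = 3, remainder 2
⌊7/2⌋ = 3, remainder 1
⌊2/1⌋ = 2, remainder 0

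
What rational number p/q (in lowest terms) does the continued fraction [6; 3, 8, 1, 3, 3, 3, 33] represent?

Starting at the tail and folding back:
Start with 33.
3 + 1/(33/1) = 3 + 1/33 = 100/33
3 + 1/(100/33) = 3 + 33/100 = 333/100
3 + 1/(333/100) = 3 + 100/333 = 1099/333
1 + 1/(1099/333) = 1 + 333/1099 = 1432/1099
8 + 1/(1432/1099) = 8 + 1099/1432 = 12555/1432
3 + 1/(12555/1432) = 3 + 1432/12555 = 39097/12555
6 + 1/(39097/12555) = 6 + 12555/39097 = 247137/39097

247137/39097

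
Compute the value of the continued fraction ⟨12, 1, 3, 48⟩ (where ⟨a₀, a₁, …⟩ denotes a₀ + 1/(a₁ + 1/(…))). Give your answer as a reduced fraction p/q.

Work from the innermost term outward:
Start with 48.
3 + 1/(48/1) = 3 + 1/48 = 145/48
1 + 1/(145/48) = 1 + 48/145 = 193/145
12 + 1/(193/145) = 12 + 145/193 = 2461/193

2461/193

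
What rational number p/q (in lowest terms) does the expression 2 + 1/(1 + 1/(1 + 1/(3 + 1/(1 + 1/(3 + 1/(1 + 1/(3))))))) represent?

417/163

Work from the innermost term outward:
Start with 3.
1 + 1/(3/1) = 1 + 1/3 = 4/3
3 + 1/(4/3) = 3 + 3/4 = 15/4
1 + 1/(15/4) = 1 + 4/15 = 19/15
3 + 1/(19/15) = 3 + 15/19 = 72/19
1 + 1/(72/19) = 1 + 19/72 = 91/72
1 + 1/(91/72) = 1 + 72/91 = 163/91
2 + 1/(163/91) = 2 + 91/163 = 417/163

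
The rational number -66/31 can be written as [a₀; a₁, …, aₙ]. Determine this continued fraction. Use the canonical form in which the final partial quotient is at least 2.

Apply division with remainder until the remainder is 0:
-66 = -3·31 + 27, so a_0 = -3
31 = 1·27 + 4, so a_1 = 1
27 = 6·4 + 3, so a_2 = 6
4 = 1·3 + 1, so a_3 = 1
3 = 3·1 + 0, so a_4 = 3

[-3; 1, 6, 1, 3]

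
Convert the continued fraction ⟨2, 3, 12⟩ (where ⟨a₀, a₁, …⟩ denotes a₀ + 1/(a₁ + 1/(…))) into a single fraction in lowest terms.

86/37

a_0 = 2: 2/1
a_1 = 3: 7/3
a_2 = 12: 86/37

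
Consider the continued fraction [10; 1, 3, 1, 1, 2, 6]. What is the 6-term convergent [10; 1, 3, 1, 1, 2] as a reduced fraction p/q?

Start with 2.
1 + 1/(2/1) = 1 + 1/2 = 3/2
1 + 1/(3/2) = 1 + 2/3 = 5/3
3 + 1/(5/3) = 3 + 3/5 = 18/5
1 + 1/(18/5) = 1 + 5/18 = 23/18
10 + 1/(23/18) = 10 + 18/23 = 248/23

248/23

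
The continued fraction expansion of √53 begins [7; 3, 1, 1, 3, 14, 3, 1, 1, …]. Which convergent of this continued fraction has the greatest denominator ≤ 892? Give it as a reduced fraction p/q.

2599/357

a_0 = 7: 7/1  (≤ bound)
a_1 = 3: 22/3  (≤ bound)
a_2 = 1: 29/4  (≤ bound)
a_3 = 1: 51/7  (≤ bound)
a_4 = 3: 182/25  (≤ bound)
a_5 = 14: 2599/357  (≤ bound)
a_6 = 3: 7979/1096  (> 892, stop)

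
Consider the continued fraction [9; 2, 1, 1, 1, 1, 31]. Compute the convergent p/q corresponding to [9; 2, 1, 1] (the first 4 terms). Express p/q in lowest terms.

47/5

Build up convergents one term at a time:
a_0 = 9: 9/1
a_1 = 2: 19/2
a_2 = 1: 28/3
a_3 = 1: 47/5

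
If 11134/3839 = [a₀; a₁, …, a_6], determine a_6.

11134 = 2·3839 + 3456, so a_0 = 2
3839 = 1·3456 + 383, so a_1 = 1
3456 = 9·383 + 9, so a_2 = 9
383 = 42·9 + 5, so a_3 = 42
9 = 1·5 + 4, so a_4 = 1
5 = 1·4 + 1, so a_5 = 1
4 = 4·1 + 0, so a_6 = 4

4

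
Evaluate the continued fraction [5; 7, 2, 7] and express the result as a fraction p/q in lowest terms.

a_0 = 5: 5/1
a_1 = 7: 36/7
a_2 = 2: 77/15
a_3 = 7: 575/112

575/112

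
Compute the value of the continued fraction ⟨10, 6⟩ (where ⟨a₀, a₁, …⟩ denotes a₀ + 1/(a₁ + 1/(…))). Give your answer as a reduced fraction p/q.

Use the convergent recurrence hₖ = aₖ·hₖ₋₁ + hₖ₋₂ (and likewise for the denominators kₖ):
a_0 = 10: 10/1
a_1 = 6: 61/6

61/6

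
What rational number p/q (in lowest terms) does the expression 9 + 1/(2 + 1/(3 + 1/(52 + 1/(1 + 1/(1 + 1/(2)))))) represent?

17453/1851

Start with 2.
1 + 1/(2/1) = 1 + 1/2 = 3/2
1 + 1/(3/2) = 1 + 2/3 = 5/3
52 + 1/(5/3) = 52 + 3/5 = 263/5
3 + 1/(263/5) = 3 + 5/263 = 794/263
2 + 1/(794/263) = 2 + 263/794 = 1851/794
9 + 1/(1851/794) = 9 + 794/1851 = 17453/1851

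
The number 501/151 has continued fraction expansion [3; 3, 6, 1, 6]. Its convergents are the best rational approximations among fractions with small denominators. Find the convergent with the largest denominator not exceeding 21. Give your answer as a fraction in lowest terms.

a_0 = 3: 3/1  (≤ bound)
a_1 = 3: 10/3  (≤ bound)
a_2 = 6: 63/19  (≤ bound)
a_3 = 1: 73/22  (> 21, stop)

63/19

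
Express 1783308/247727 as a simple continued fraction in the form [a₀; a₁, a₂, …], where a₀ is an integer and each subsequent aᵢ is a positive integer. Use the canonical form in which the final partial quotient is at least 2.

[7; 5, 30, 6, 3, 3, 8, 3]

1783308 = 7·247727 + 49219, so a_0 = 7
247727 = 5·49219 + 1632, so a_1 = 5
49219 = 30·1632 + 259, so a_2 = 30
1632 = 6·259 + 78, so a_3 = 6
259 = 3·78 + 25, so a_4 = 3
78 = 3·25 + 3, so a_5 = 3
25 = 8·3 + 1, so a_6 = 8
3 = 3·1 + 0, so a_7 = 3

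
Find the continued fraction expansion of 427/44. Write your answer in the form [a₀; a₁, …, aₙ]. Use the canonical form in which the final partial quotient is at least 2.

[9; 1, 2, 2, 1, 1, 2]

⌊427/44⌋ = 9, remainder 31
⌊44/31⌋ = 1, remainder 13
⌊31/13⌋ = 2, remainder 5
⌊13/5⌋ = 2, remainder 3
⌊5/3⌋ = 1, remainder 2
⌊3/2⌋ = 1, remainder 1
⌊2/1⌋ = 2, remainder 0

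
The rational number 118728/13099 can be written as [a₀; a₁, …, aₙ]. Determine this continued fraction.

118728 = 9·13099 + 837, so a_0 = 9
13099 = 15·837 + 544, so a_1 = 15
837 = 1·544 + 293, so a_2 = 1
544 = 1·293 + 251, so a_3 = 1
293 = 1·251 + 42, so a_4 = 1
251 = 5·42 + 41, so a_5 = 5
42 = 1·41 + 1, so a_6 = 1
41 = 41·1 + 0, so a_7 = 41

[9; 15, 1, 1, 1, 5, 1, 41]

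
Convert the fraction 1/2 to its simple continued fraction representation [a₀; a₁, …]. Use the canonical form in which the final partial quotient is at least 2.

1 ÷ 2 → quotient 0, remainder 1
2 ÷ 1 → quotient 2, remainder 0

[0; 2]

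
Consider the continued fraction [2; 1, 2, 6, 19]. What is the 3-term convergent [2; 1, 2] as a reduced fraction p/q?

8/3

a_0 = 2: 2/1
a_1 = 1: 3/1
a_2 = 2: 8/3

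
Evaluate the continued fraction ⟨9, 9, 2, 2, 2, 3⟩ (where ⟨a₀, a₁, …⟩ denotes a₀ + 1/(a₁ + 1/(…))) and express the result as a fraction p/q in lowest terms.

Start with 3.
2 + 1/(3/1) = 2 + 1/3 = 7/3
2 + 1/(7/3) = 2 + 3/7 = 17/7
2 + 1/(17/7) = 2 + 7/17 = 41/17
9 + 1/(41/17) = 9 + 17/41 = 386/41
9 + 1/(386/41) = 9 + 41/386 = 3515/386

3515/386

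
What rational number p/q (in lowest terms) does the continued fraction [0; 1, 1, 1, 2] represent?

a_0 = 0: 0/1
a_1 = 1: 1/1
a_2 = 1: 1/2
a_3 = 1: 2/3
a_4 = 2: 5/8

5/8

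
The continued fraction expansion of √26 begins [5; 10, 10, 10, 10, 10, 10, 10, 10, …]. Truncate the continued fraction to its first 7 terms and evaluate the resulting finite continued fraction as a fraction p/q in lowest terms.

5357035/1050601

Build up convergents one term at a time:
a_0 = 5: 5/1
a_1 = 10: 51/10
a_2 = 10: 515/101
a_3 = 10: 5201/1020
a_4 = 10: 52525/10301
a_5 = 10: 530451/104030
a_6 = 10: 5357035/1050601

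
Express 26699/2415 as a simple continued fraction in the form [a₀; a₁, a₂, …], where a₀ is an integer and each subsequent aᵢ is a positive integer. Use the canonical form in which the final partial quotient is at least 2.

26699 = 11·2415 + 134, so a_0 = 11
2415 = 18·134 + 3, so a_1 = 18
134 = 44·3 + 2, so a_2 = 44
3 = 1·2 + 1, so a_3 = 1
2 = 2·1 + 0, so a_4 = 2

[11; 18, 44, 1, 2]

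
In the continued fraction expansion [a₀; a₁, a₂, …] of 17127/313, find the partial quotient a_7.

9

17127 ÷ 313 → quotient 54, remainder 225
313 ÷ 225 → quotient 1, remainder 88
225 ÷ 88 → quotient 2, remainder 49
88 ÷ 49 → quotient 1, remainder 39
49 ÷ 39 → quotient 1, remainder 10
39 ÷ 10 → quotient 3, remainder 9
10 ÷ 9 → quotient 1, remainder 1
9 ÷ 1 → quotient 9, remainder 0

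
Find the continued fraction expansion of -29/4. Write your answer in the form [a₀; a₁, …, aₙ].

[-8; 1, 3]

Run the Euclidean algorithm, recording each quotient:
-29 = -8·4 + 3, so a_0 = -8
4 = 1·3 + 1, so a_1 = 1
3 = 3·1 + 0, so a_2 = 3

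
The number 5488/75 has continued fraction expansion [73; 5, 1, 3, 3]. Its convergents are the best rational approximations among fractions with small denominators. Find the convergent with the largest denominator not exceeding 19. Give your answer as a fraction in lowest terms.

a_0 = 73: 73/1  (≤ bound)
a_1 = 5: 366/5  (≤ bound)
a_2 = 1: 439/6  (≤ bound)
a_3 = 3: 1683/23  (> 19, stop)

439/6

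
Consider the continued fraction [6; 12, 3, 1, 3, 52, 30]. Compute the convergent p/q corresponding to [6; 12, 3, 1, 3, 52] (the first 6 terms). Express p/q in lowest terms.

a_0 = 6: 6/1
a_1 = 12: 73/12
a_2 = 3: 225/37
a_3 = 1: 298/49
a_4 = 3: 1119/184
a_5 = 52: 58486/9617

58486/9617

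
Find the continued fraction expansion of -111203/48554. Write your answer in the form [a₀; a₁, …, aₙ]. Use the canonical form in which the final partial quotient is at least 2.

-111203 = -3·48554 + 34459, so a_0 = -3
48554 = 1·34459 + 14095, so a_1 = 1
34459 = 2·14095 + 6269, so a_2 = 2
14095 = 2·6269 + 1557, so a_3 = 2
6269 = 4·1557 + 41, so a_4 = 4
1557 = 37·41 + 40, so a_5 = 37
41 = 1·40 + 1, so a_6 = 1
40 = 40·1 + 0, so a_7 = 40

[-3; 1, 2, 2, 4, 37, 1, 40]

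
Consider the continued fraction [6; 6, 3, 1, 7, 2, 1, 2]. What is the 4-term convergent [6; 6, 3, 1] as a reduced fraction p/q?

a_0 = 6: 6/1
a_1 = 6: 37/6
a_2 = 3: 117/19
a_3 = 1: 154/25

154/25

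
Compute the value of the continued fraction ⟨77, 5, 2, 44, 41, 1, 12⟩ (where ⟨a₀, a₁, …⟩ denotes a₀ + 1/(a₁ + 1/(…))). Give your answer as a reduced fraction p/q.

20580427/266648

a_0 = 77: 77/1
a_1 = 5: 386/5
a_2 = 2: 849/11
a_3 = 44: 37742/489
a_4 = 41: 1548271/20060
a_5 = 1: 1586013/20549
a_6 = 12: 20580427/266648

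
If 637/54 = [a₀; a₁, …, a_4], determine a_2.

3

637 ÷ 54 → quotient 11, remainder 43
54 ÷ 43 → quotient 1, remainder 11
43 ÷ 11 → quotient 3, remainder 10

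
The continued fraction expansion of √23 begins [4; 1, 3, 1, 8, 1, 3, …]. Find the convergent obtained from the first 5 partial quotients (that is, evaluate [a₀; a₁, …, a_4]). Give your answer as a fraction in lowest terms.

211/44

Start with 8.
1 + 1/(8/1) = 1 + 1/8 = 9/8
3 + 1/(9/8) = 3 + 8/9 = 35/9
1 + 1/(35/9) = 1 + 9/35 = 44/35
4 + 1/(44/35) = 4 + 35/44 = 211/44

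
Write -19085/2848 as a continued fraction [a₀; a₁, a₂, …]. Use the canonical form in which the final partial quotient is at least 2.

Run the Euclidean algorithm, recording each quotient:
-19085 ÷ 2848 → quotient -7, remainder 851
2848 ÷ 851 → quotient 3, remainder 295
851 ÷ 295 → quotient 2, remainder 261
295 ÷ 261 → quotient 1, remainder 34
261 ÷ 34 → quotient 7, remainder 23
34 ÷ 23 → quotient 1, remainder 11
23 ÷ 11 → quotient 2, remainder 1
11 ÷ 1 → quotient 11, remainder 0

[-7; 3, 2, 1, 7, 1, 2, 11]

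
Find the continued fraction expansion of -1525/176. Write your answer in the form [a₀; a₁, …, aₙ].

[-9; 2, 1, 58]

-1525 ÷ 176 → quotient -9, remainder 59
176 ÷ 59 → quotient 2, remainder 58
59 ÷ 58 → quotient 1, remainder 1
58 ÷ 1 → quotient 58, remainder 0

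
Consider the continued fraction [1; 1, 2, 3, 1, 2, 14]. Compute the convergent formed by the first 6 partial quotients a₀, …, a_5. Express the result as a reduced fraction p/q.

Start with 2.
1 + 1/(2/1) = 1 + 1/2 = 3/2
3 + 1/(3/2) = 3 + 2/3 = 11/3
2 + 1/(11/3) = 2 + 3/11 = 25/11
1 + 1/(25/11) = 1 + 11/25 = 36/25
1 + 1/(36/25) = 1 + 25/36 = 61/36

61/36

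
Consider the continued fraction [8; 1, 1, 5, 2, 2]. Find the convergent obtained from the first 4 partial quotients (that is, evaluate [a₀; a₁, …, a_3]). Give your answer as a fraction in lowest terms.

Start with 5.
1 + 1/(5/1) = 1 + 1/5 = 6/5
1 + 1/(6/5) = 1 + 5/6 = 11/6
8 + 1/(11/6) = 8 + 6/11 = 94/11

94/11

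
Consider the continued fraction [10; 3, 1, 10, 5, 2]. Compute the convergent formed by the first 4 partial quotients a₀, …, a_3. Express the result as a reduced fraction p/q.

441/43

Compute successive convergents:
a_0 = 10: 10/1
a_1 = 3: 31/3
a_2 = 1: 41/4
a_3 = 10: 441/43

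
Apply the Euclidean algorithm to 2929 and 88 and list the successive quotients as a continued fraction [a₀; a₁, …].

[33; 3, 1, 1, 12]

2929 = 33·88 + 25, so a_0 = 33
88 = 3·25 + 13, so a_1 = 3
25 = 1·13 + 12, so a_2 = 1
13 = 1·12 + 1, so a_3 = 1
12 = 12·1 + 0, so a_4 = 12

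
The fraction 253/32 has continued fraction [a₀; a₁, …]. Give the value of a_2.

9

253 = 7·32 + 29, so a_0 = 7
32 = 1·29 + 3, so a_1 = 1
29 = 9·3 + 2, so a_2 = 9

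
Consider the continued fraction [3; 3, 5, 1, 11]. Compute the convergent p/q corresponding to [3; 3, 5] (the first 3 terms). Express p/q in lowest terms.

Use the convergent recurrence hₖ = aₖ·hₖ₋₁ + hₖ₋₂ (and likewise for the denominators kₖ):
a_0 = 3: 3/1
a_1 = 3: 10/3
a_2 = 5: 53/16

53/16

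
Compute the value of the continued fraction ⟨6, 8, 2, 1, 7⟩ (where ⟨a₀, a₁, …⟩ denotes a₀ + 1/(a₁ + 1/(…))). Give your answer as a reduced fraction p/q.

1175/192

Start with 7.
1 + 1/(7/1) = 1 + 1/7 = 8/7
2 + 1/(8/7) = 2 + 7/8 = 23/8
8 + 1/(23/8) = 8 + 8/23 = 192/23
6 + 1/(192/23) = 6 + 23/192 = 1175/192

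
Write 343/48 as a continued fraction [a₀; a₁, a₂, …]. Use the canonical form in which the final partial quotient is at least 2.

343 = 7·48 + 7, so a_0 = 7
48 = 6·7 + 6, so a_1 = 6
7 = 1·6 + 1, so a_2 = 1
6 = 6·1 + 0, so a_3 = 6

[7; 6, 1, 6]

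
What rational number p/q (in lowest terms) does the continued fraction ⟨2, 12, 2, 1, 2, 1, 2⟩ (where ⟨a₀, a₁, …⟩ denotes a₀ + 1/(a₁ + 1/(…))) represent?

Collapse the nested fraction from the inside out:
Start with 2.
1 + 1/(2/1) = 1 + 1/2 = 3/2
2 + 1/(3/2) = 2 + 2/3 = 8/3
1 + 1/(8/3) = 1 + 3/8 = 11/8
2 + 1/(11/8) = 2 + 8/11 = 30/11
12 + 1/(30/11) = 12 + 11/30 = 371/30
2 + 1/(371/30) = 2 + 30/371 = 772/371

772/371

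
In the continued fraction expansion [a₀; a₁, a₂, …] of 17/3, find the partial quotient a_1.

Apply division with remainder until the remainder is 0:
17 ÷ 3 → quotient 5, remainder 2
3 ÷ 2 → quotient 1, remainder 1

1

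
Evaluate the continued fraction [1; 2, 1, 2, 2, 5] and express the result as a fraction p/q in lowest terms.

Compute successive convergents:
a_0 = 1: 1/1
a_1 = 2: 3/2
a_2 = 1: 4/3
a_3 = 2: 11/8
a_4 = 2: 26/19
a_5 = 5: 141/103

141/103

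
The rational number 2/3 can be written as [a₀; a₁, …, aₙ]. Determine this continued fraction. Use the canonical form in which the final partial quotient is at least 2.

[0; 1, 2]

Apply division with remainder until the remainder is 0:
2 ÷ 3 → quotient 0, remainder 2
3 ÷ 2 → quotient 1, remainder 1
2 ÷ 1 → quotient 2, remainder 0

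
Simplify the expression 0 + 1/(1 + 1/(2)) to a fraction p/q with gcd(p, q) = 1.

2/3

Start with 2.
1 + 1/(2/1) = 1 + 1/2 = 3/2
0 + 1/(3/2) = 0 + 2/3 = 2/3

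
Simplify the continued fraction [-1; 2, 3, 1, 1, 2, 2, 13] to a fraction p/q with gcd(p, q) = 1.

-738/1315

Work from the innermost term outward:
Start with 13.
2 + 1/(13/1) = 2 + 1/13 = 27/13
2 + 1/(27/13) = 2 + 13/27 = 67/27
1 + 1/(67/27) = 1 + 27/67 = 94/67
1 + 1/(94/67) = 1 + 67/94 = 161/94
3 + 1/(161/94) = 3 + 94/161 = 577/161
2 + 1/(577/161) = 2 + 161/577 = 1315/577
-1 + 1/(1315/577) = -1 + 577/1315 = -738/1315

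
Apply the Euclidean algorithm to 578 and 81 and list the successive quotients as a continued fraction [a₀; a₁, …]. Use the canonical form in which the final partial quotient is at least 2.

[7; 7, 2, 1, 3]

Run the Euclidean algorithm, recording each quotient:
⌊578/81⌋ = 7, remainder 11
⌊81/11⌋ = 7, remainder 4
⌊11/4⌋ = 2, remainder 3
⌊4/3⌋ = 1, remainder 1
⌊3/1⌋ = 3, remainder 0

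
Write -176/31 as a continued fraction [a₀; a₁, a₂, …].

-176 = -6·31 + 10, so a_0 = -6
31 = 3·10 + 1, so a_1 = 3
10 = 10·1 + 0, so a_2 = 10

[-6; 3, 10]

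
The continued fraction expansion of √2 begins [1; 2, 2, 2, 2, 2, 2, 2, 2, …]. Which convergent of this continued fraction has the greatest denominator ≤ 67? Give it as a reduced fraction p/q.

List convergents until the denominator exceeds the bound:
a_0 = 1: 1/1  (≤ bound)
a_1 = 2: 3/2  (≤ bound)
a_2 = 2: 7/5  (≤ bound)
a_3 = 2: 17/12  (≤ bound)
a_4 = 2: 41/29  (≤ bound)
a_5 = 2: 99/70  (> 67, stop)

41/29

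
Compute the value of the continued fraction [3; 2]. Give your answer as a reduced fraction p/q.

7/2

Use the convergent recurrence hₖ = aₖ·hₖ₋₁ + hₖ₋₂ (and likewise for the denominators kₖ):
a_0 = 3: 3/1
a_1 = 2: 7/2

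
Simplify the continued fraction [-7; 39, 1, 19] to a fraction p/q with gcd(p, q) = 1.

-5573/799

Start with 19.
1 + 1/(19/1) = 1 + 1/19 = 20/19
39 + 1/(20/19) = 39 + 19/20 = 799/20
-7 + 1/(799/20) = -7 + 20/799 = -5573/799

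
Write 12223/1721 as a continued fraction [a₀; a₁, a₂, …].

[7; 9, 1, 3, 1, 1, 19]

Repeatedly divide and take the remainder:
12223 ÷ 1721 → quotient 7, remainder 176
1721 ÷ 176 → quotient 9, remainder 137
176 ÷ 137 → quotient 1, remainder 39
137 ÷ 39 → quotient 3, remainder 20
39 ÷ 20 → quotient 1, remainder 19
20 ÷ 19 → quotient 1, remainder 1
19 ÷ 1 → quotient 19, remainder 0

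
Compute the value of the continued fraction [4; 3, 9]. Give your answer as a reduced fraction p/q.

Start with 9.
3 + 1/(9/1) = 3 + 1/9 = 28/9
4 + 1/(28/9) = 4 + 9/28 = 121/28

121/28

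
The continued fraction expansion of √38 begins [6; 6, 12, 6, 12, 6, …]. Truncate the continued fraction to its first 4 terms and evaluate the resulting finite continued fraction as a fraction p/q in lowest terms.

2737/444

Compute successive convergents:
a_0 = 6: 6/1
a_1 = 6: 37/6
a_2 = 12: 450/73
a_3 = 6: 2737/444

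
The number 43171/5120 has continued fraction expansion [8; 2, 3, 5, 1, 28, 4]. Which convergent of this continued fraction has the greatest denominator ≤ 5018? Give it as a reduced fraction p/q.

10700/1269

a_0 = 8: 8/1  (≤ bound)
a_1 = 2: 17/2  (≤ bound)
a_2 = 3: 59/7  (≤ bound)
a_3 = 5: 312/37  (≤ bound)
a_4 = 1: 371/44  (≤ bound)
a_5 = 28: 10700/1269  (≤ bound)
a_6 = 4: 43171/5120  (> 5018, stop)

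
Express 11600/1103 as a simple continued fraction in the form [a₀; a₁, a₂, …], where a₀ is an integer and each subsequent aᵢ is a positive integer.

11600 = 10·1103 + 570, so a_0 = 10
1103 = 1·570 + 533, so a_1 = 1
570 = 1·533 + 37, so a_2 = 1
533 = 14·37 + 15, so a_3 = 14
37 = 2·15 + 7, so a_4 = 2
15 = 2·7 + 1, so a_5 = 2
7 = 7·1 + 0, so a_6 = 7

[10; 1, 1, 14, 2, 2, 7]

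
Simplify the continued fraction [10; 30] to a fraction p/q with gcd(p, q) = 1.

Starting at the tail and folding back:
Start with 30.
10 + 1/(30/1) = 10 + 1/30 = 301/30

301/30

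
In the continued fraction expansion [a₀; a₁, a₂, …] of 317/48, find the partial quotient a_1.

1

Run the Euclidean algorithm, recording each quotient:
⌊317/48⌋ = 6, remainder 29
⌊48/29⌋ = 1, remainder 19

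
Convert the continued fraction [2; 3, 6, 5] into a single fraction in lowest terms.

227/98

Start with 5.
6 + 1/(5/1) = 6 + 1/5 = 31/5
3 + 1/(31/5) = 3 + 5/31 = 98/31
2 + 1/(98/31) = 2 + 31/98 = 227/98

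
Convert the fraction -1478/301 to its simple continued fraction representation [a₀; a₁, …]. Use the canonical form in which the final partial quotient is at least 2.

Run the Euclidean algorithm, recording each quotient:
-1478 = -5·301 + 27, so a_0 = -5
301 = 11·27 + 4, so a_1 = 11
27 = 6·4 + 3, so a_2 = 6
4 = 1·3 + 1, so a_3 = 1
3 = 3·1 + 0, so a_4 = 3

[-5; 11, 6, 1, 3]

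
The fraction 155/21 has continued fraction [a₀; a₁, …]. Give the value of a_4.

1

155 = 7·21 + 8, so a_0 = 7
21 = 2·8 + 5, so a_1 = 2
8 = 1·5 + 3, so a_2 = 1
5 = 1·3 + 2, so a_3 = 1
3 = 1·2 + 1, so a_4 = 1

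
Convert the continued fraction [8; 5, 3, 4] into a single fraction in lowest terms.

a_0 = 8: 8/1
a_1 = 5: 41/5
a_2 = 3: 131/16
a_3 = 4: 565/69

565/69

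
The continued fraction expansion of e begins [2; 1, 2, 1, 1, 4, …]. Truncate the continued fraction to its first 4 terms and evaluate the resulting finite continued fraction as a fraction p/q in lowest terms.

Start with 1.
2 + 1/(1/1) = 2 + 1/1 = 3/1
1 + 1/(3/1) = 1 + 1/3 = 4/3
2 + 1/(4/3) = 2 + 3/4 = 11/4

11/4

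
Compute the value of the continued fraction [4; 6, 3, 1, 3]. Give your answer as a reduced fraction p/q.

391/94

Work from the innermost term outward:
Start with 3.
1 + 1/(3/1) = 1 + 1/3 = 4/3
3 + 1/(4/3) = 3 + 3/4 = 15/4
6 + 1/(15/4) = 6 + 4/15 = 94/15
4 + 1/(94/15) = 4 + 15/94 = 391/94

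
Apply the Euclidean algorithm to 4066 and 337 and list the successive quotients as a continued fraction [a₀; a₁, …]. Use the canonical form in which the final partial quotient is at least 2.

[12; 15, 3, 7]

4066 = 12·337 + 22, so a_0 = 12
337 = 15·22 + 7, so a_1 = 15
22 = 3·7 + 1, so a_2 = 3
7 = 7·1 + 0, so a_3 = 7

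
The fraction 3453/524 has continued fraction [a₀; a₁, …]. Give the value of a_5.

2

3453 = 6·524 + 309, so a_0 = 6
524 = 1·309 + 215, so a_1 = 1
309 = 1·215 + 94, so a_2 = 1
215 = 2·94 + 27, so a_3 = 2
94 = 3·27 + 13, so a_4 = 3
27 = 2·13 + 1, so a_5 = 2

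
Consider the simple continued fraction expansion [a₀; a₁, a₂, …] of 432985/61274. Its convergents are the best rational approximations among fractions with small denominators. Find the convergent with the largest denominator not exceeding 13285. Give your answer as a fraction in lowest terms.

List convergents until the denominator exceeds the bound:
a_0 = 7: 7/1  (≤ bound)
a_1 = 15: 106/15  (≤ bound)
a_2 = 15: 1597/226  (≤ bound)
a_3 = 8: 12882/1823  (≤ bound)
a_4 = 2: 27361/3872  (≤ bound)
a_5 = 2: 67604/9567  (≤ bound)
a_6 = 6: 432985/61274  (> 13285, stop)

67604/9567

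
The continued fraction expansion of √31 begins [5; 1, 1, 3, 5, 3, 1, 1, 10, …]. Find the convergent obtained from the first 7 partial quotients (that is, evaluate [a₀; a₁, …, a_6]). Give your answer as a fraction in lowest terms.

863/155

Start with 1.
3 + 1/(1/1) = 3 + 1/1 = 4/1
5 + 1/(4/1) = 5 + 1/4 = 21/4
3 + 1/(21/4) = 3 + 4/21 = 67/21
1 + 1/(67/21) = 1 + 21/67 = 88/67
1 + 1/(88/67) = 1 + 67/88 = 155/88
5 + 1/(155/88) = 5 + 88/155 = 863/155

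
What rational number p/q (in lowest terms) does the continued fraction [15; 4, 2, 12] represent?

1705/112

Start with 12.
2 + 1/(12/1) = 2 + 1/12 = 25/12
4 + 1/(25/12) = 4 + 12/25 = 112/25
15 + 1/(112/25) = 15 + 25/112 = 1705/112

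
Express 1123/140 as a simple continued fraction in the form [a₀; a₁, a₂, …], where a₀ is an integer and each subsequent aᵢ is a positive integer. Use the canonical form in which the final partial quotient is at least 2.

Run the Euclidean algorithm, recording each quotient:
1123 ÷ 140 → quotient 8, remainder 3
140 ÷ 3 → quotient 46, remainder 2
3 ÷ 2 → quotient 1, remainder 1
2 ÷ 1 → quotient 2, remainder 0

[8; 46, 1, 2]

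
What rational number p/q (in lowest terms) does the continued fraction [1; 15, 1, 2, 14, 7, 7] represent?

Start with 7.
7 + 1/(7/1) = 7 + 1/7 = 50/7
14 + 1/(50/7) = 14 + 7/50 = 707/50
2 + 1/(707/50) = 2 + 50/707 = 1464/707
1 + 1/(1464/707) = 1 + 707/1464 = 2171/1464
15 + 1/(2171/1464) = 15 + 1464/2171 = 34029/2171
1 + 1/(34029/2171) = 1 + 2171/34029 = 36200/34029

36200/34029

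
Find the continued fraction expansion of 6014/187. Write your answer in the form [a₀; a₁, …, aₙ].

Run the Euclidean algorithm, recording each quotient:
⌊6014/187⌋ = 32, remainder 30
⌊187/30⌋ = 6, remainder 7
⌊30/7⌋ = 4, remainder 2
⌊7/2⌋ = 3, remainder 1
⌊2/1⌋ = 2, remainder 0

[32; 6, 4, 3, 2]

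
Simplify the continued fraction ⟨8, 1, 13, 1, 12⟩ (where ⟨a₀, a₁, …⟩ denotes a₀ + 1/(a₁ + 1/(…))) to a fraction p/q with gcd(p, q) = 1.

Start with 12.
1 + 1/(12/1) = 1 + 1/12 = 13/12
13 + 1/(13/12) = 13 + 12/13 = 181/13
1 + 1/(181/13) = 1 + 13/181 = 194/181
8 + 1/(194/181) = 8 + 181/194 = 1733/194

1733/194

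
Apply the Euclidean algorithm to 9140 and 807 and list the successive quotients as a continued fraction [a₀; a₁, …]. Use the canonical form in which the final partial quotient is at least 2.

⌊9140/807⌋ = 11, remainder 263
⌊807/263⌋ = 3, remainder 18
⌊263/18⌋ = 14, remainder 11
⌊18/11⌋ = 1, remainder 7
⌊11/7⌋ = 1, remainder 4
⌊7/4⌋ = 1, remainder 3
⌊4/3⌋ = 1, remainder 1
⌊3/1⌋ = 3, remainder 0

[11; 3, 14, 1, 1, 1, 1, 3]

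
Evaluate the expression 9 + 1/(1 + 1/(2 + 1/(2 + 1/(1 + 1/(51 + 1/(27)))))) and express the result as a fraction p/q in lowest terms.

Start with 27.
51 + 1/(27/1) = 51 + 1/27 = 1378/27
1 + 1/(1378/27) = 1 + 27/1378 = 1405/1378
2 + 1/(1405/1378) = 2 + 1378/1405 = 4188/1405
2 + 1/(4188/1405) = 2 + 1405/4188 = 9781/4188
1 + 1/(9781/4188) = 1 + 4188/9781 = 13969/9781
9 + 1/(13969/9781) = 9 + 9781/13969 = 135502/13969

135502/13969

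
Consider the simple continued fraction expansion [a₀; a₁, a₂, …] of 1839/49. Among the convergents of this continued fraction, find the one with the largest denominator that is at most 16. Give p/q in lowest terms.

563/15

a_0 = 37: 37/1  (≤ bound)
a_1 = 1: 38/1  (≤ bound)
a_2 = 1: 75/2  (≤ bound)
a_3 = 7: 563/15  (≤ bound)
a_4 = 1: 638/17  (> 16, stop)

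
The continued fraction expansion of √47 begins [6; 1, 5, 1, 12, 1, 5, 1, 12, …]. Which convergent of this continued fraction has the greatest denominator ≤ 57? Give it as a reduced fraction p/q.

a_0 = 6: 6/1  (≤ bound)
a_1 = 1: 7/1  (≤ bound)
a_2 = 5: 41/6  (≤ bound)
a_3 = 1: 48/7  (≤ bound)
a_4 = 12: 617/90  (> 57, stop)

48/7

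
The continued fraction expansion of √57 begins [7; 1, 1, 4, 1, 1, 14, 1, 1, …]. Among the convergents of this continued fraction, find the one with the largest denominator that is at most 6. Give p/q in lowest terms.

a_0 = 7: 7/1  (≤ bound)
a_1 = 1: 8/1  (≤ bound)
a_2 = 1: 15/2  (≤ bound)
a_3 = 4: 68/9  (> 6, stop)

15/2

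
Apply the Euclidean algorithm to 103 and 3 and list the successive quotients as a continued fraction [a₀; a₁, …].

⌊103/3⌋ = 34, remainder 1
⌊3/1⌋ = 3, remainder 0

[34; 3]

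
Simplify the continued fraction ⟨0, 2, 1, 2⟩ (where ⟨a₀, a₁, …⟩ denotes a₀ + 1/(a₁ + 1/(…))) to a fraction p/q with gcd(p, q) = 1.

3/8

Work from the innermost term outward:
Start with 2.
1 + 1/(2/1) = 1 + 1/2 = 3/2
2 + 1/(3/2) = 2 + 2/3 = 8/3
0 + 1/(8/3) = 0 + 3/8 = 3/8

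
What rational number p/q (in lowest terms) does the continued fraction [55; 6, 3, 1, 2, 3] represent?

Start with 3.
2 + 1/(3/1) = 2 + 1/3 = 7/3
1 + 1/(7/3) = 1 + 3/7 = 10/7
3 + 1/(10/7) = 3 + 7/10 = 37/10
6 + 1/(37/10) = 6 + 10/37 = 232/37
55 + 1/(232/37) = 55 + 37/232 = 12797/232

12797/232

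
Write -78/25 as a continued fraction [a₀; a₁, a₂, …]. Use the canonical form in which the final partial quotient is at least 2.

[-4; 1, 7, 3]

-78 ÷ 25 → quotient -4, remainder 22
25 ÷ 22 → quotient 1, remainder 3
22 ÷ 3 → quotient 7, remainder 1
3 ÷ 1 → quotient 3, remainder 0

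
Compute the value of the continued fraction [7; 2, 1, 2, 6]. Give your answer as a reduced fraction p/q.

a_0 = 7: 7/1
a_1 = 2: 15/2
a_2 = 1: 22/3
a_3 = 2: 59/8
a_4 = 6: 376/51

376/51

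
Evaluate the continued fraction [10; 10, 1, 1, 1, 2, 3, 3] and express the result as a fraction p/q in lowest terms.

a_0 = 10: 10/1
a_1 = 10: 101/10
a_2 = 1: 111/11
a_3 = 1: 212/21
a_4 = 1: 323/32
a_5 = 2: 858/85
a_6 = 3: 2897/287
a_7 = 3: 9549/946

9549/946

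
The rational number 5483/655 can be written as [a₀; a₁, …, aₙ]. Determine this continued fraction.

[8; 2, 1, 2, 3, 1, 1, 10]

Repeatedly divide and take the remainder:
⌊5483/655⌋ = 8, remainder 243
⌊655/243⌋ = 2, remainder 169
⌊243/169⌋ = 1, remainder 74
⌊169/74⌋ = 2, remainder 21
⌊74/21⌋ = 3, remainder 11
⌊21/11⌋ = 1, remainder 10
⌊11/10⌋ = 1, remainder 1
⌊10/1⌋ = 10, remainder 0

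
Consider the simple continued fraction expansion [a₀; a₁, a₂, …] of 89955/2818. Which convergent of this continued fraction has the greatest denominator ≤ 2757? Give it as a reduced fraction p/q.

a_0 = 31: 31/1  (≤ bound)
a_1 = 1: 32/1  (≤ bound)
a_2 = 11: 383/12  (≤ bound)
a_3 = 1: 415/13  (≤ bound)
a_4 = 3: 1628/51  (≤ bound)
a_5 = 55: 89955/2818  (> 2757, stop)

1628/51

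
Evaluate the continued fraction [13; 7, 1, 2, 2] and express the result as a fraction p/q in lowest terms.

709/54

Use the convergent recurrence hₖ = aₖ·hₖ₋₁ + hₖ₋₂ (and likewise for the denominators kₖ):
a_0 = 13: 13/1
a_1 = 7: 92/7
a_2 = 1: 105/8
a_3 = 2: 302/23
a_4 = 2: 709/54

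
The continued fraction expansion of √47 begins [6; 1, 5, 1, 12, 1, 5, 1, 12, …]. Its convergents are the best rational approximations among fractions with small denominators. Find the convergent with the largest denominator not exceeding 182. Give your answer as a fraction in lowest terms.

665/97

a_0 = 6: 6/1  (≤ bound)
a_1 = 1: 7/1  (≤ bound)
a_2 = 5: 41/6  (≤ bound)
a_3 = 1: 48/7  (≤ bound)
a_4 = 12: 617/90  (≤ bound)
a_5 = 1: 665/97  (≤ bound)
a_6 = 5: 3942/575  (> 182, stop)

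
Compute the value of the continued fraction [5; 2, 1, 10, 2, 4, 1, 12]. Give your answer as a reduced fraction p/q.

25135/4704

Starting at the tail and folding back:
Start with 12.
1 + 1/(12/1) = 1 + 1/12 = 13/12
4 + 1/(13/12) = 4 + 12/13 = 64/13
2 + 1/(64/13) = 2 + 13/64 = 141/64
10 + 1/(141/64) = 10 + 64/141 = 1474/141
1 + 1/(1474/141) = 1 + 141/1474 = 1615/1474
2 + 1/(1615/1474) = 2 + 1474/1615 = 4704/1615
5 + 1/(4704/1615) = 5 + 1615/4704 = 25135/4704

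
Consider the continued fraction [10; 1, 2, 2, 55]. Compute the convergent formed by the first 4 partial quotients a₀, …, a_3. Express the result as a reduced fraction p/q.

Collapse the nested fraction from the inside out:
Start with 2.
2 + 1/(2/1) = 2 + 1/2 = 5/2
1 + 1/(5/2) = 1 + 2/5 = 7/5
10 + 1/(7/5) = 10 + 5/7 = 75/7

75/7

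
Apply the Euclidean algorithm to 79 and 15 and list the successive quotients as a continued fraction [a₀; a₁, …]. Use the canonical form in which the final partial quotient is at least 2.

[5; 3, 1, 3]

79 = 5·15 + 4, so a_0 = 5
15 = 3·4 + 3, so a_1 = 3
4 = 1·3 + 1, so a_2 = 1
3 = 3·1 + 0, so a_3 = 3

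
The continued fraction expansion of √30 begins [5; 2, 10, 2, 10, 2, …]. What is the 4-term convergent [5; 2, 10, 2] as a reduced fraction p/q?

241/44

a_0 = 5: 5/1
a_1 = 2: 11/2
a_2 = 10: 115/21
a_3 = 2: 241/44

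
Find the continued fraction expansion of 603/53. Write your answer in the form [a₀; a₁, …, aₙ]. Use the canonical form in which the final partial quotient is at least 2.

Run the Euclidean algorithm, recording each quotient:
603 = 11·53 + 20, so a_0 = 11
53 = 2·20 + 13, so a_1 = 2
20 = 1·13 + 7, so a_2 = 1
13 = 1·7 + 6, so a_3 = 1
7 = 1·6 + 1, so a_4 = 1
6 = 6·1 + 0, so a_5 = 6

[11; 2, 1, 1, 1, 6]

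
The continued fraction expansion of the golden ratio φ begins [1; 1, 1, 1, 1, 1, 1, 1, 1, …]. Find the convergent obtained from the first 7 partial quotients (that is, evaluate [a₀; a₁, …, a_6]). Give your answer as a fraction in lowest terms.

Use the convergent recurrence hₖ = aₖ·hₖ₋₁ + hₖ₋₂ (and likewise for the denominators kₖ):
a_0 = 1: 1/1
a_1 = 1: 2/1
a_2 = 1: 3/2
a_3 = 1: 5/3
a_4 = 1: 8/5
a_5 = 1: 13/8
a_6 = 1: 21/13

21/13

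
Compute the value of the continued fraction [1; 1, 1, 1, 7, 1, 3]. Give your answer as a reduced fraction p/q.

Start with 3.
1 + 1/(3/1) = 1 + 1/3 = 4/3
7 + 1/(4/3) = 7 + 3/4 = 31/4
1 + 1/(31/4) = 1 + 4/31 = 35/31
1 + 1/(35/31) = 1 + 31/35 = 66/35
1 + 1/(66/35) = 1 + 35/66 = 101/66
1 + 1/(101/66) = 1 + 66/101 = 167/101

167/101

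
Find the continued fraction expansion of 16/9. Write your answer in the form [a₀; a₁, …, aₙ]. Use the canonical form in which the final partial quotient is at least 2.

Apply division with remainder until the remainder is 0:
16 ÷ 9 → quotient 1, remainder 7
9 ÷ 7 → quotient 1, remainder 2
7 ÷ 2 → quotient 3, remainder 1
2 ÷ 1 → quotient 2, remainder 0

[1; 1, 3, 2]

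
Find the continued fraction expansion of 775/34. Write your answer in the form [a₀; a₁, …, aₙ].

[22; 1, 3, 1, 6]

775 ÷ 34 → quotient 22, remainder 27
34 ÷ 27 → quotient 1, remainder 7
27 ÷ 7 → quotient 3, remainder 6
7 ÷ 6 → quotient 1, remainder 1
6 ÷ 1 → quotient 6, remainder 0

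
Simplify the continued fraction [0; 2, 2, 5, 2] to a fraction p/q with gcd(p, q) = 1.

24/59

a_0 = 0: 0/1
a_1 = 2: 1/2
a_2 = 2: 2/5
a_3 = 5: 11/27
a_4 = 2: 24/59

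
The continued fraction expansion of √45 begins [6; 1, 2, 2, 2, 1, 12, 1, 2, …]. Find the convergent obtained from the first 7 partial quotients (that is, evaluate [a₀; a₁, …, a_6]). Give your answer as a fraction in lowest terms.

2046/305

Start with 12.
1 + 1/(12/1) = 1 + 1/12 = 13/12
2 + 1/(13/12) = 2 + 12/13 = 38/13
2 + 1/(38/13) = 2 + 13/38 = 89/38
2 + 1/(89/38) = 2 + 38/89 = 216/89
1 + 1/(216/89) = 1 + 89/216 = 305/216
6 + 1/(305/216) = 6 + 216/305 = 2046/305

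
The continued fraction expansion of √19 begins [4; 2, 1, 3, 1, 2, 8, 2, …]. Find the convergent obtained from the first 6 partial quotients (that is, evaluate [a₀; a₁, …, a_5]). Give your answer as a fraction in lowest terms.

170/39

Start with 2.
1 + 1/(2/1) = 1 + 1/2 = 3/2
3 + 1/(3/2) = 3 + 2/3 = 11/3
1 + 1/(11/3) = 1 + 3/11 = 14/11
2 + 1/(14/11) = 2 + 11/14 = 39/14
4 + 1/(39/14) = 4 + 14/39 = 170/39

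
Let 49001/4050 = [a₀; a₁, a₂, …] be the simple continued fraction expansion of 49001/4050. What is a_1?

10

Apply division with remainder until the remainder is 0:
⌊49001/4050⌋ = 12, remainder 401
⌊4050/401⌋ = 10, remainder 40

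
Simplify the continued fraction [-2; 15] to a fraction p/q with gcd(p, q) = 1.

-29/15

Start with 15.
-2 + 1/(15/1) = -2 + 1/15 = -29/15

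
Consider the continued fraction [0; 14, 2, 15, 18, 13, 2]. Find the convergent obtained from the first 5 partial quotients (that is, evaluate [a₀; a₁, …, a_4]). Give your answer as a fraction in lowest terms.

a_0 = 0: 0/1
a_1 = 14: 1/14
a_2 = 2: 2/29
a_3 = 15: 31/449
a_4 = 18: 560/8111

560/8111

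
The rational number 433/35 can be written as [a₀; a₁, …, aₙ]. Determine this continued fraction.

[12; 2, 1, 2, 4]

Repeatedly divide and take the remainder:
433 = 12·35 + 13, so a_0 = 12
35 = 2·13 + 9, so a_1 = 2
13 = 1·9 + 4, so a_2 = 1
9 = 2·4 + 1, so a_3 = 2
4 = 4·1 + 0, so a_4 = 4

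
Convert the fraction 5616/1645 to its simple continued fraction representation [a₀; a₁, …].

Run the Euclidean algorithm, recording each quotient:
5616 = 3·1645 + 681, so a_0 = 3
1645 = 2·681 + 283, so a_1 = 2
681 = 2·283 + 115, so a_2 = 2
283 = 2·115 + 53, so a_3 = 2
115 = 2·53 + 9, so a_4 = 2
53 = 5·9 + 8, so a_5 = 5
9 = 1·8 + 1, so a_6 = 1
8 = 8·1 + 0, so a_7 = 8

[3; 2, 2, 2, 2, 5, 1, 8]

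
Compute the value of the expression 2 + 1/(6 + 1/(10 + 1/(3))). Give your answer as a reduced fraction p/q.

409/189

Build up convergents one term at a time:
a_0 = 2: 2/1
a_1 = 6: 13/6
a_2 = 10: 132/61
a_3 = 3: 409/189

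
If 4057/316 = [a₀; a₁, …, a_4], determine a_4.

Run the Euclidean algorithm, recording each quotient:
⌊4057/316⌋ = 12, remainder 265
⌊316/265⌋ = 1, remainder 51
⌊265/51⌋ = 5, remainder 10
⌊51/10⌋ = 5, remainder 1
⌊10/1⌋ = 10, remainder 0

10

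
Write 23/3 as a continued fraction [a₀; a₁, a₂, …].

Apply division with remainder until the remainder is 0:
23 ÷ 3 → quotient 7, remainder 2
3 ÷ 2 → quotient 1, remainder 1
2 ÷ 1 → quotient 2, remainder 0

[7; 1, 2]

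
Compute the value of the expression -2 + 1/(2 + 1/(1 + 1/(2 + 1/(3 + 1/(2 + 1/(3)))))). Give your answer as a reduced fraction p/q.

-347/213

a_0 = -2: -2/1
a_1 = 2: -3/2
a_2 = 1: -5/3
a_3 = 2: -13/8
a_4 = 3: -44/27
a_5 = 2: -101/62
a_6 = 3: -347/213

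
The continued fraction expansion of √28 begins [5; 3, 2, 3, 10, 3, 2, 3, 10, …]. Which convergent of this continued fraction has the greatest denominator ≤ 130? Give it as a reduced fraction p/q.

a_0 = 5: 5/1  (≤ bound)
a_1 = 3: 16/3  (≤ bound)
a_2 = 2: 37/7  (≤ bound)
a_3 = 3: 127/24  (≤ bound)
a_4 = 10: 1307/247  (> 130, stop)

127/24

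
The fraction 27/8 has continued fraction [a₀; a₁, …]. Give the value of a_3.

27 = 3·8 + 3, so a_0 = 3
8 = 2·3 + 2, so a_1 = 2
3 = 1·2 + 1, so a_2 = 1
2 = 2·1 + 0, so a_3 = 2

2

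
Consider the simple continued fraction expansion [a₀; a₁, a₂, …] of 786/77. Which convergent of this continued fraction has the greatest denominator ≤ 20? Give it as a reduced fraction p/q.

List convergents until the denominator exceeds the bound:
a_0 = 10: 10/1  (≤ bound)
a_1 = 4: 41/4  (≤ bound)
a_2 = 1: 51/5  (≤ bound)
a_3 = 4: 245/24  (> 20, stop)

51/5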